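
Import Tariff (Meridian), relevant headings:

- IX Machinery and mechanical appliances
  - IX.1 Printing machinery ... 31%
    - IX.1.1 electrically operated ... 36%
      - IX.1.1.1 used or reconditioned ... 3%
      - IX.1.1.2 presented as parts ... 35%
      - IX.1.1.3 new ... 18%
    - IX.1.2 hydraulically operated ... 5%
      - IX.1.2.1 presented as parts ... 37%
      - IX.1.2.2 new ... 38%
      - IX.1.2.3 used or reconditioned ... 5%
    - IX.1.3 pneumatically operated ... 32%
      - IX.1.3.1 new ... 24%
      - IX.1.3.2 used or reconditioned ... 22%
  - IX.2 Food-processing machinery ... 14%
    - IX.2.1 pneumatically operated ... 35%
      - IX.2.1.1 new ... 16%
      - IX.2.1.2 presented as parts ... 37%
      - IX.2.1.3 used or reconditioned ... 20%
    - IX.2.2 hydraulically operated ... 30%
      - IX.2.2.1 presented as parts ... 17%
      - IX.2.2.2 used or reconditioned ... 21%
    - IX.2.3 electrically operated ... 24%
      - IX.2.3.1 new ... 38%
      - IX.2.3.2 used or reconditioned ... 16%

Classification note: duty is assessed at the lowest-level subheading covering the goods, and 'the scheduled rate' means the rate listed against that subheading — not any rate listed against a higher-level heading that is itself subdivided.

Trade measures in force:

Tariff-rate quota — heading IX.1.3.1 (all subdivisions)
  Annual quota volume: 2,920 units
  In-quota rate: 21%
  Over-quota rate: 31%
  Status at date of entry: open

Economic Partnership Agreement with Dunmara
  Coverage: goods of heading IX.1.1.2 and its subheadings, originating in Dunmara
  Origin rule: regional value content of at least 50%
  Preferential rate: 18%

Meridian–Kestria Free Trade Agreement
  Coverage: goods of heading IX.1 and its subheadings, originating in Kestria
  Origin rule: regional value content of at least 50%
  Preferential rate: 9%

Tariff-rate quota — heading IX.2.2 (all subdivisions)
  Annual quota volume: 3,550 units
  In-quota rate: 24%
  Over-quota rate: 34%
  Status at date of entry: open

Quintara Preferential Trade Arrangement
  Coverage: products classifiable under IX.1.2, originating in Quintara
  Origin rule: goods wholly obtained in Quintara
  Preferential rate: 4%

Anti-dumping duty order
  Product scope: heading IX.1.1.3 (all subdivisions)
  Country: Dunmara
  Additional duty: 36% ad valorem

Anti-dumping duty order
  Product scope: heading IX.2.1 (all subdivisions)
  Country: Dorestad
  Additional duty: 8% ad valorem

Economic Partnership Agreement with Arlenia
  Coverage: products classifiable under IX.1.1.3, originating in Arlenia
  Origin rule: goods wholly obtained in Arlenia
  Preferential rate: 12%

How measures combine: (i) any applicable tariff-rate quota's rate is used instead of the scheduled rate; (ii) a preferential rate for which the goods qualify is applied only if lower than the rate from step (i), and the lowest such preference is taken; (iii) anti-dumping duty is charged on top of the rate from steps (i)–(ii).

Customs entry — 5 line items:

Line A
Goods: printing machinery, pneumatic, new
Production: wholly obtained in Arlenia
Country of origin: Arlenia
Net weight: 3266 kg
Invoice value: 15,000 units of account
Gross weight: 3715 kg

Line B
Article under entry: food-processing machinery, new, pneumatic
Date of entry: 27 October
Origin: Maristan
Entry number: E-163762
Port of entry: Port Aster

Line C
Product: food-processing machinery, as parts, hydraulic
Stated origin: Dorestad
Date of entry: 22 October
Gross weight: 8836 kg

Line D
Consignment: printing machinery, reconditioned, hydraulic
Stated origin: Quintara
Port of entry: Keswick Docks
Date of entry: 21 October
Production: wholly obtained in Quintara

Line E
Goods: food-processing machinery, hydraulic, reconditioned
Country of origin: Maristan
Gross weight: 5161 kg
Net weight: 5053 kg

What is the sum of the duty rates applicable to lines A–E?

89%

Line A: printing → IX.1; pneumatic → IX.1.3; new → IX.1.3.1. Scheduled 24%. quota on IX.1.3.1 open → in-quota 21%; Arlenia agreement on IX.1.1.3: IX.1.3.1 not covered. → 21%.
Line B: food-processing → IX.2; pneumatic → IX.2.1; new → IX.2.1.1. Scheduled 16%. No special measure applies. → 16%.
Line C: food-processing → IX.2; hydraulic → IX.2.2; as parts → IX.2.2.1. Scheduled 17%. quota on IX.2.2 open → in-quota 24%. → 24%.
Line D: printing → IX.1; hydraulic → IX.1.2; reconditioned → IX.1.2.3. Scheduled 5%. Quintara agreement on IX.1.2: wholly obtained → 4% available; preferential 4%. → 4%.
Line E: food-processing → IX.2; hydraulic → IX.2.2; reconditioned → IX.2.2.2. Scheduled 21%. quota on IX.2.2 open → in-quota 24%. → 24%.
Sum: 21% + 16% + 24% + 4% + 24% = 89%.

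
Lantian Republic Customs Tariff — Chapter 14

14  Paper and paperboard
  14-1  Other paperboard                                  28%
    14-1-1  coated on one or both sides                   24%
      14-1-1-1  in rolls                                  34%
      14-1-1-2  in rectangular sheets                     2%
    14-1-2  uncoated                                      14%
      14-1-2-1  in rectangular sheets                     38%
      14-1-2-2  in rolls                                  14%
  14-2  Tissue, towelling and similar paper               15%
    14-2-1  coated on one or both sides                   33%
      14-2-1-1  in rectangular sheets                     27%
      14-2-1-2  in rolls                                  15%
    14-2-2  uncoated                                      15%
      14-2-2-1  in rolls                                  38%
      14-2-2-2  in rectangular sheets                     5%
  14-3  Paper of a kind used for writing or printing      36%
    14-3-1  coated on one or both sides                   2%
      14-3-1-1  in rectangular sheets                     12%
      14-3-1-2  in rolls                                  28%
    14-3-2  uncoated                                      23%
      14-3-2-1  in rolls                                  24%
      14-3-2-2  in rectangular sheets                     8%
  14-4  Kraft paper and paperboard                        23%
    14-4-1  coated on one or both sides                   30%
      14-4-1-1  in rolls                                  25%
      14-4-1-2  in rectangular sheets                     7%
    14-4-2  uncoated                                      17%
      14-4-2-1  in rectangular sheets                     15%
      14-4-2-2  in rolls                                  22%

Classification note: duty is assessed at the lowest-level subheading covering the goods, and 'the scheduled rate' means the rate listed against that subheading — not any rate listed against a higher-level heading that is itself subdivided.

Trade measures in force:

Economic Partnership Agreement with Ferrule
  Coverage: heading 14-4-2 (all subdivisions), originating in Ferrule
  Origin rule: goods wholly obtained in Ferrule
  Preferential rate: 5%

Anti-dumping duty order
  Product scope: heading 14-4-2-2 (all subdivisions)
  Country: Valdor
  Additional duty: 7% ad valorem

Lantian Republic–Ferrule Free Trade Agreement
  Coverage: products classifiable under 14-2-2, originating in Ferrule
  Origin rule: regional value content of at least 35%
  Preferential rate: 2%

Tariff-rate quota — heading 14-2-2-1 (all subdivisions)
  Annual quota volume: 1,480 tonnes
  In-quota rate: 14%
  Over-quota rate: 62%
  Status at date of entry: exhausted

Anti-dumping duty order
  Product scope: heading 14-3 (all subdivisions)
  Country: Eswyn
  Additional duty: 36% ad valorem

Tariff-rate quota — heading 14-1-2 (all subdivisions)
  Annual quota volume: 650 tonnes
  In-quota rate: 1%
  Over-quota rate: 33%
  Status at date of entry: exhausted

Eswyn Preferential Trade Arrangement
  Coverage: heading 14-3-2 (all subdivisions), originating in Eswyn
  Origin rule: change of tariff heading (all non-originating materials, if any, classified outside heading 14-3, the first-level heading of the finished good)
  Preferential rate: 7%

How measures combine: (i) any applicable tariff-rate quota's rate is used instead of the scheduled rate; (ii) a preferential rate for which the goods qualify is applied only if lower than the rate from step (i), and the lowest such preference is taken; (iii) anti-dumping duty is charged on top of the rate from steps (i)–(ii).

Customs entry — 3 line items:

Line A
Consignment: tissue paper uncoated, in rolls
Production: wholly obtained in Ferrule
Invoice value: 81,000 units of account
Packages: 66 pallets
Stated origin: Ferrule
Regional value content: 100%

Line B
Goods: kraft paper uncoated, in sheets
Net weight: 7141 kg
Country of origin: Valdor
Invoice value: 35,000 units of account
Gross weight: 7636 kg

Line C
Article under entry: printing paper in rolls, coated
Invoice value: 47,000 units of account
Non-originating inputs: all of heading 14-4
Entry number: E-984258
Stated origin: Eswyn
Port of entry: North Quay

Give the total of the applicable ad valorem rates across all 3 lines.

Line A: tissue paper → 14-2; uncoated → 14-2-2; in rolls → 14-2-2-1. Scheduled 38%. quota on 14-2-2-1 exhausted → over-quota 62%; Ferrule agreement on 14-4-2: 14-2-2-1 not covered; Ferrule agreement on 14-2-2: RVC ≥ 35% → 2% available; preferential 2%. → 2%.
Line B: kraft paper → 14-4; uncoated → 14-4-2; in sheets → 14-4-2-1. Scheduled 15%. No special measure applies. → 15%.
Line C: printing paper → 14-3; coated → 14-3-1; in rolls → 14-3-1-2. Scheduled 28%. Eswyn agreement on 14-3-2: 14-3-1-2 not covered; anti-dumping (Eswyn, 14-3): +36%; total 28% + 36% = 64%. → 64%.
Sum: 2% + 15% + 64% = 81%.

81%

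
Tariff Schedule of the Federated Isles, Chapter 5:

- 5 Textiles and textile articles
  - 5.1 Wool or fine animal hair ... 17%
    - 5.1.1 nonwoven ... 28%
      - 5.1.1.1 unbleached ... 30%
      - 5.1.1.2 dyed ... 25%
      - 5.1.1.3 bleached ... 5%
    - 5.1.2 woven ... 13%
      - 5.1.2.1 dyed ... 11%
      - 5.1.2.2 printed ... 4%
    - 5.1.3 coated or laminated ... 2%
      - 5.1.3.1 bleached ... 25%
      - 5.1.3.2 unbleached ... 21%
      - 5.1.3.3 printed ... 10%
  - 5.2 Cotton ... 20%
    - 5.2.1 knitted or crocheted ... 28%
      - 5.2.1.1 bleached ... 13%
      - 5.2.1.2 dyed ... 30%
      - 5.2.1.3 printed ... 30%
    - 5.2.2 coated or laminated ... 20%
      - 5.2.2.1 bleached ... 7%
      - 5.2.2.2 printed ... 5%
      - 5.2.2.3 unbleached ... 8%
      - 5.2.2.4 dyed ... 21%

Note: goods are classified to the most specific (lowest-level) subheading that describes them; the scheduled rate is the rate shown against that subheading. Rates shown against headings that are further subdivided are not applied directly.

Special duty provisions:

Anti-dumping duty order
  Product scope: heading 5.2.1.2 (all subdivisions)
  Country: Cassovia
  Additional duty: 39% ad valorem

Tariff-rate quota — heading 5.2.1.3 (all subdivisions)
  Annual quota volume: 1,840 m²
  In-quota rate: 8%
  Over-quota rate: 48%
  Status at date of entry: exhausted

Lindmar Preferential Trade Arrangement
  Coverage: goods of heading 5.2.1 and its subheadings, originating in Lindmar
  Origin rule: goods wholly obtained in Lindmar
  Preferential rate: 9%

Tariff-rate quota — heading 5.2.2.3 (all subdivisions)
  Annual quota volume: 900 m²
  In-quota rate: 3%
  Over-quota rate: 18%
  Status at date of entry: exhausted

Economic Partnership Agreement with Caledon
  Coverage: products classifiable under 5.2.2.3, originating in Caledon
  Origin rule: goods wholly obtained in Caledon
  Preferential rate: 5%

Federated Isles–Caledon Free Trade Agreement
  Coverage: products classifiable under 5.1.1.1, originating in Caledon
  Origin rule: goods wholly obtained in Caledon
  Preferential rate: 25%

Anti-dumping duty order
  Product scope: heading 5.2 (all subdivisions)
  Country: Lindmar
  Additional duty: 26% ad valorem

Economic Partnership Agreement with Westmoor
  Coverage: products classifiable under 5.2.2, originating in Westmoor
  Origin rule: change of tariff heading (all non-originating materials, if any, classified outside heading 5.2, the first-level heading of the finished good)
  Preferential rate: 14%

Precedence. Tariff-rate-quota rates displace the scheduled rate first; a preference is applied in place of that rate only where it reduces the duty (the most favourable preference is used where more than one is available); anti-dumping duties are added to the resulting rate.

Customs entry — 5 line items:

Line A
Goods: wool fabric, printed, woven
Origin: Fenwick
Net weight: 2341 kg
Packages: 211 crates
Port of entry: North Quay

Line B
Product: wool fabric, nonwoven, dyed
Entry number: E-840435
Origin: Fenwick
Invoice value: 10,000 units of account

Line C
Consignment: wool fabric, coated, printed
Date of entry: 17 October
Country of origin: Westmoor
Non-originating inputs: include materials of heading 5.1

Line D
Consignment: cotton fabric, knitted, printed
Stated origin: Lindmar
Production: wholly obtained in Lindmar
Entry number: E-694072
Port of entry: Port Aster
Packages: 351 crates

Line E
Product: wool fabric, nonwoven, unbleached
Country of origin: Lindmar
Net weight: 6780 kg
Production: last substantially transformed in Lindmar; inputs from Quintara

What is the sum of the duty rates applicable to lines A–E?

Line A: wool → 5.1; woven → 5.1.2; printed → 5.1.2.2. Scheduled 4%. No special measure applies. → 4%.
Line B: wool → 5.1; nonwoven → 5.1.1; dyed → 5.1.1.2. Scheduled 25%. No special measure applies. → 25%.
Line C: wool → 5.1; coated → 5.1.3; printed → 5.1.3.3. Scheduled 10%. Westmoor agreement on 5.2.2: 5.1.3.3 not covered. → 10%.
Line D: cotton → 5.2; knitted → 5.2.1; printed → 5.2.1.3. Scheduled 30%. quota on 5.2.1.3 exhausted → over-quota 48%; Lindmar agreement on 5.2.1: wholly obtained → 9% available; preferential 9%; anti-dumping (Lindmar, 5.2): +26%; total 9% + 26% = 35%. → 35%.
Line E: wool → 5.1; nonwoven → 5.1.1; unbleached → 5.1.1.1. Scheduled 30%. Lindmar agreement on 5.2.1: 5.1.1.1 not covered. → 30%.
Sum: 4% + 25% + 10% + 35% + 30% = 104%.

104%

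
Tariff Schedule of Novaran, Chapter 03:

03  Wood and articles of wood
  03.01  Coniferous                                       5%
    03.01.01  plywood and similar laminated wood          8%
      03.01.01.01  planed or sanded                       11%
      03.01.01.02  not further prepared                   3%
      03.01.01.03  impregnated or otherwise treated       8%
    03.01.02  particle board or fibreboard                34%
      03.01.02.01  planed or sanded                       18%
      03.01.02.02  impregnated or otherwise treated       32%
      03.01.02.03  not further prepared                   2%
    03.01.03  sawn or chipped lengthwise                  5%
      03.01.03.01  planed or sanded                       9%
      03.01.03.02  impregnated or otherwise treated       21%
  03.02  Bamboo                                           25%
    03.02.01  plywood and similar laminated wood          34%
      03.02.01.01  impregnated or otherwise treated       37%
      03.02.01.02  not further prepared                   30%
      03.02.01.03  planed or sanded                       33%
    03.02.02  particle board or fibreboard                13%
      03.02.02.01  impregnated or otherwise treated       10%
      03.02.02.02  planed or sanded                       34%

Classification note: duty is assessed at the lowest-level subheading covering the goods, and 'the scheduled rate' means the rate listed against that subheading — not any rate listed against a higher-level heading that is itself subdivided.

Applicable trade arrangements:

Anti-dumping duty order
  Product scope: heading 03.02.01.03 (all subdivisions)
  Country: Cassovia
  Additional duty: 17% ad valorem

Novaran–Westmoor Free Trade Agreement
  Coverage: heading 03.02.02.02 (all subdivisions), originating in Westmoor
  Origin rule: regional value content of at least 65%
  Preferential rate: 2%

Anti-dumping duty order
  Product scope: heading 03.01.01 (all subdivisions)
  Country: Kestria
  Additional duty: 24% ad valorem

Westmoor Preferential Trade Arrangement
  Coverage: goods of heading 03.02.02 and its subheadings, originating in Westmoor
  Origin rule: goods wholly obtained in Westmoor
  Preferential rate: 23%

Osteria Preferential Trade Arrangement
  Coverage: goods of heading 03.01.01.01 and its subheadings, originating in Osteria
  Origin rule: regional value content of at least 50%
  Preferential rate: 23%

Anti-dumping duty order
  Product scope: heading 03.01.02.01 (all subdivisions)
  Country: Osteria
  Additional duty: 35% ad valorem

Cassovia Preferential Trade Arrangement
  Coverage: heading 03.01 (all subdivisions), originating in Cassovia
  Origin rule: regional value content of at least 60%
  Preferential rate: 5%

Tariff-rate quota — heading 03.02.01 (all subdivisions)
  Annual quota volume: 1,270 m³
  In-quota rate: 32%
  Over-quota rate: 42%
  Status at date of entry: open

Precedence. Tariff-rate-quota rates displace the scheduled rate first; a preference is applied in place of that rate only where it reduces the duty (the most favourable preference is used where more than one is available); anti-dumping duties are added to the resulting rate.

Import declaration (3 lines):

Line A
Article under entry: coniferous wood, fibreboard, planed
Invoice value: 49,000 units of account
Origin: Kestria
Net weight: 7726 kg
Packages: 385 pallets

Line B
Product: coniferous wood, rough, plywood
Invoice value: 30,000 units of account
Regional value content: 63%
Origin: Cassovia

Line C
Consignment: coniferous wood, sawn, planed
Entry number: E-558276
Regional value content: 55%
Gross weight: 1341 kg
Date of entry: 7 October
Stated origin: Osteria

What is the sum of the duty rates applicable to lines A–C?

Line A: coniferous → 03.01; fibreboard → 03.01.02; planed → 03.01.02.01. Scheduled 18%. No special measure applies. → 18%.
Line B: coniferous → 03.01; plywood → 03.01.01; rough → 03.01.01.02. Scheduled 3%. Cassovia agreement on 03.01: RVC ≥ 60% → 5% available; preference 5% not lower than 3% → no reduction. → 3%.
Line C: coniferous → 03.01; sawn → 03.01.03; planed → 03.01.03.01. Scheduled 9%. Osteria agreement on 03.01.01.01: 03.01.03.01 not covered. → 9%.
Sum: 18% + 3% + 9% = 30%.

30%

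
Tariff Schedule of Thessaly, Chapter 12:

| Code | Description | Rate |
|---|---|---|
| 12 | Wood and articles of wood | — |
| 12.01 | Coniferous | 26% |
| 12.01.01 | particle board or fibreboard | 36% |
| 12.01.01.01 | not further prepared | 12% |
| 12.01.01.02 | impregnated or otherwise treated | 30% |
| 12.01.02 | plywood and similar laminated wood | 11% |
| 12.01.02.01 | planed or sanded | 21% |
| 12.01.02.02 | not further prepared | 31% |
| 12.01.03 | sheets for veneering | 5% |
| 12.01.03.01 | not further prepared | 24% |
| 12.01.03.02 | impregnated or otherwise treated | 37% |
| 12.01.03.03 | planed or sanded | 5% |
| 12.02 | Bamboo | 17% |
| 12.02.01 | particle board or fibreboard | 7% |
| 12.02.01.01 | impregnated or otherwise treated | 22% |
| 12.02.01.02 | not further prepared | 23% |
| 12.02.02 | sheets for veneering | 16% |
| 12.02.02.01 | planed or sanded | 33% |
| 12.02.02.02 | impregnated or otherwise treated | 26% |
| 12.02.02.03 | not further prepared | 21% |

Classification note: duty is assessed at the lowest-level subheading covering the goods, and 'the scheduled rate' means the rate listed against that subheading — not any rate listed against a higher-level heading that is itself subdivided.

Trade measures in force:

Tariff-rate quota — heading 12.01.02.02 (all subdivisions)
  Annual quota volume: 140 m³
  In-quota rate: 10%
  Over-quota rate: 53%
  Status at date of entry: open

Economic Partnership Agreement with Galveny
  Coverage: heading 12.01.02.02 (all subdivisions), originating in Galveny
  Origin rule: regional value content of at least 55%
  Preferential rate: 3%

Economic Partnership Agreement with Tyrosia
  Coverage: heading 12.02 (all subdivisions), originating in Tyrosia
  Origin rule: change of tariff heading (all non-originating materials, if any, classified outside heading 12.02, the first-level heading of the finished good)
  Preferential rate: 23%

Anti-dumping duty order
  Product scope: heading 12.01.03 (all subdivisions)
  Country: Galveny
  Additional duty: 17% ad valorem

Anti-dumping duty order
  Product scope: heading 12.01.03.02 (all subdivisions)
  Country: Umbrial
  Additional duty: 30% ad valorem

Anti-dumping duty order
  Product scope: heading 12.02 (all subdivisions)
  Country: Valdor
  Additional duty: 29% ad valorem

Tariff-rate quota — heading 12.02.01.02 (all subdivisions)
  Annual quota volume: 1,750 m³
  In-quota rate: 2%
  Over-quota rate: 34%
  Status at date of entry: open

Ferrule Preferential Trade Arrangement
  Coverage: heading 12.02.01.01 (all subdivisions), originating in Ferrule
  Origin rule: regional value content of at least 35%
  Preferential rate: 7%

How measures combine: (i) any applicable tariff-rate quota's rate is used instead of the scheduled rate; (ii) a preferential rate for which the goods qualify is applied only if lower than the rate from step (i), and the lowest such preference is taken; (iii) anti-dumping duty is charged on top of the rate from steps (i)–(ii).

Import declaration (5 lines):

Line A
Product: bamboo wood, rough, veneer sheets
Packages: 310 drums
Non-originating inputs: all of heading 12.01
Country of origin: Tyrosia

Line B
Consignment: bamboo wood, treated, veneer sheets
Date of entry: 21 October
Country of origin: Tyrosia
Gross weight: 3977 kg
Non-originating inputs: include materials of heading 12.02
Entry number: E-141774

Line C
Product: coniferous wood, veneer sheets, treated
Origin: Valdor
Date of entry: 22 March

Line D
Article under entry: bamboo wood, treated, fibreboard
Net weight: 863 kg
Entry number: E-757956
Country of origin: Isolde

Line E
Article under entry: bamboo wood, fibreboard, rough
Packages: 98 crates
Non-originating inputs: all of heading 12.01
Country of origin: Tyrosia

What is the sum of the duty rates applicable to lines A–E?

Line A: bamboo → 12.02; veneer sheets → 12.02.02; rough → 12.02.02.03. Scheduled 21%. Tyrosia agreement on 12.02: CTH met → 23% available; preference 23% not lower than 21% → no reduction. → 21%.
Line B: bamboo → 12.02; veneer sheets → 12.02.02; treated → 12.02.02.02. Scheduled 26%. Tyrosia agreement on 12.02: CTH not met. → 26%.
Line C: coniferous → 12.01; veneer sheets → 12.01.03; treated → 12.01.03.02. Scheduled 37%. No special measure applies. → 37%.
Line D: bamboo → 12.02; fibreboard → 12.02.01; treated → 12.02.01.01. Scheduled 22%. No special measure applies. → 22%.
Line E: bamboo → 12.02; fibreboard → 12.02.01; rough → 12.02.01.02. Scheduled 23%. quota on 12.02.01.02 open → in-quota 2%; Tyrosia agreement on 12.02: CTH met → 23% available; preference 23% not lower than 2% → no reduction. → 2%.
Sum: 21% + 26% + 37% + 22% + 2% = 108%.

108%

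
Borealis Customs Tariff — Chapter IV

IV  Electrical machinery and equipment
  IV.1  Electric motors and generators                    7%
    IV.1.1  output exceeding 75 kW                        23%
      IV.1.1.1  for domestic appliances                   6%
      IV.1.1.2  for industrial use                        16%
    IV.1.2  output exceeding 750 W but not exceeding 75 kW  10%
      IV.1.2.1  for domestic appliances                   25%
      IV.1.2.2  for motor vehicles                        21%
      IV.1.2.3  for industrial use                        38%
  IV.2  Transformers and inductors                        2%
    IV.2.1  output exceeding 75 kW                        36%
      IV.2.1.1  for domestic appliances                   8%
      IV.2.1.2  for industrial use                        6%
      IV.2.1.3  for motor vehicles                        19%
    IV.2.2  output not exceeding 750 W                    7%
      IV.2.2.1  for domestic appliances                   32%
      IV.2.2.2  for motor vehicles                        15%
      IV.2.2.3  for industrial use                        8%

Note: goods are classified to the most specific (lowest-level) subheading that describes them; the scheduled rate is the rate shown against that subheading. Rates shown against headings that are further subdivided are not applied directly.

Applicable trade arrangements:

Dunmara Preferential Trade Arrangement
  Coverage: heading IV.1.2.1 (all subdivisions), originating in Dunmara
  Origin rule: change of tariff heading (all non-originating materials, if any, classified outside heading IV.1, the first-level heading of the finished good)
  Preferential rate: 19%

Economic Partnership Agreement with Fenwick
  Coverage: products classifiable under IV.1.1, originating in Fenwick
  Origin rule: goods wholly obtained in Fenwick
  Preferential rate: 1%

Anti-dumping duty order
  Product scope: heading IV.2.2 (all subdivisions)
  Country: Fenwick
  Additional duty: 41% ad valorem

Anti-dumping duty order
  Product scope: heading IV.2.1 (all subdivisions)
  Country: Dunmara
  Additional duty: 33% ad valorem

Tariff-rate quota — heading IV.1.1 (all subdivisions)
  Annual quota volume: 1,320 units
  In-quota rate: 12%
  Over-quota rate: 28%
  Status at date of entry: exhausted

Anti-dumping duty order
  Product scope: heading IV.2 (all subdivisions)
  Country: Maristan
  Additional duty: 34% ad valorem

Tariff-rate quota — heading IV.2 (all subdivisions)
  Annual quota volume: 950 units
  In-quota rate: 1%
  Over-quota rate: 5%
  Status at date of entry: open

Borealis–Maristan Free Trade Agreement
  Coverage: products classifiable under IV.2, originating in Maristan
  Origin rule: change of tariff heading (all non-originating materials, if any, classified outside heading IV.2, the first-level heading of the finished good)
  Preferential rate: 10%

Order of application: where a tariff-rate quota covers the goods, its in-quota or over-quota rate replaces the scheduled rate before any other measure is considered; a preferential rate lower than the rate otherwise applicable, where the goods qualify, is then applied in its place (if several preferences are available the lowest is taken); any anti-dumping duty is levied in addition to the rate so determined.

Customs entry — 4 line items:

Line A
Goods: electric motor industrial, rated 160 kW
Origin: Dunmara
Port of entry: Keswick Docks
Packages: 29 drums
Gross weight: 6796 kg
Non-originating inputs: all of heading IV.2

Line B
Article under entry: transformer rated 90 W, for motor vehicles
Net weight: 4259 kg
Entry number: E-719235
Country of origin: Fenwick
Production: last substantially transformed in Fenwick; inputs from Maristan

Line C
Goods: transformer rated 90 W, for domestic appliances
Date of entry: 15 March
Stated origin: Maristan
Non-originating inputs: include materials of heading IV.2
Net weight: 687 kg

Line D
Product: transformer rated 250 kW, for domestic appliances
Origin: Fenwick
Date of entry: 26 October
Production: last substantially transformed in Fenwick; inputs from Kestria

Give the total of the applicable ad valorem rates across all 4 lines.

Line A: electric motor → IV.1; rated 160 kW → IV.1.1; industrial → IV.1.1.2. Scheduled 16%. quota on IV.1.1 exhausted → over-quota 28%; Dunmara agreement on IV.1.2.1: IV.1.1.2 not covered. → 28%.
Line B: transformer → IV.2; rated 90 W → IV.2.2; for motor vehicles → IV.2.2.2. Scheduled 15%. quota on IV.2 open → in-quota 1%; Fenwick agreement on IV.1.1: IV.2.2.2 not covered; anti-dumping (Fenwick, IV.2.2): +41%; total 1% + 41% = 42%. → 42%.
Line C: transformer → IV.2; rated 90 W → IV.2.2; for domestic appliances → IV.2.2.1. Scheduled 32%. quota on IV.2 open → in-quota 1%; Maristan agreement on IV.2: CTH not met; anti-dumping (Maristan, IV.2): +34%; total 1% + 34% = 35%. → 35%.
Line D: transformer → IV.2; rated 250 kW → IV.2.1; for domestic appliances → IV.2.1.1. Scheduled 8%. quota on IV.2 open → in-quota 1%; Fenwick agreement on IV.1.1: IV.2.1.1 not covered. → 1%.
Sum: 28% + 42% + 35% + 1% = 106%.

106%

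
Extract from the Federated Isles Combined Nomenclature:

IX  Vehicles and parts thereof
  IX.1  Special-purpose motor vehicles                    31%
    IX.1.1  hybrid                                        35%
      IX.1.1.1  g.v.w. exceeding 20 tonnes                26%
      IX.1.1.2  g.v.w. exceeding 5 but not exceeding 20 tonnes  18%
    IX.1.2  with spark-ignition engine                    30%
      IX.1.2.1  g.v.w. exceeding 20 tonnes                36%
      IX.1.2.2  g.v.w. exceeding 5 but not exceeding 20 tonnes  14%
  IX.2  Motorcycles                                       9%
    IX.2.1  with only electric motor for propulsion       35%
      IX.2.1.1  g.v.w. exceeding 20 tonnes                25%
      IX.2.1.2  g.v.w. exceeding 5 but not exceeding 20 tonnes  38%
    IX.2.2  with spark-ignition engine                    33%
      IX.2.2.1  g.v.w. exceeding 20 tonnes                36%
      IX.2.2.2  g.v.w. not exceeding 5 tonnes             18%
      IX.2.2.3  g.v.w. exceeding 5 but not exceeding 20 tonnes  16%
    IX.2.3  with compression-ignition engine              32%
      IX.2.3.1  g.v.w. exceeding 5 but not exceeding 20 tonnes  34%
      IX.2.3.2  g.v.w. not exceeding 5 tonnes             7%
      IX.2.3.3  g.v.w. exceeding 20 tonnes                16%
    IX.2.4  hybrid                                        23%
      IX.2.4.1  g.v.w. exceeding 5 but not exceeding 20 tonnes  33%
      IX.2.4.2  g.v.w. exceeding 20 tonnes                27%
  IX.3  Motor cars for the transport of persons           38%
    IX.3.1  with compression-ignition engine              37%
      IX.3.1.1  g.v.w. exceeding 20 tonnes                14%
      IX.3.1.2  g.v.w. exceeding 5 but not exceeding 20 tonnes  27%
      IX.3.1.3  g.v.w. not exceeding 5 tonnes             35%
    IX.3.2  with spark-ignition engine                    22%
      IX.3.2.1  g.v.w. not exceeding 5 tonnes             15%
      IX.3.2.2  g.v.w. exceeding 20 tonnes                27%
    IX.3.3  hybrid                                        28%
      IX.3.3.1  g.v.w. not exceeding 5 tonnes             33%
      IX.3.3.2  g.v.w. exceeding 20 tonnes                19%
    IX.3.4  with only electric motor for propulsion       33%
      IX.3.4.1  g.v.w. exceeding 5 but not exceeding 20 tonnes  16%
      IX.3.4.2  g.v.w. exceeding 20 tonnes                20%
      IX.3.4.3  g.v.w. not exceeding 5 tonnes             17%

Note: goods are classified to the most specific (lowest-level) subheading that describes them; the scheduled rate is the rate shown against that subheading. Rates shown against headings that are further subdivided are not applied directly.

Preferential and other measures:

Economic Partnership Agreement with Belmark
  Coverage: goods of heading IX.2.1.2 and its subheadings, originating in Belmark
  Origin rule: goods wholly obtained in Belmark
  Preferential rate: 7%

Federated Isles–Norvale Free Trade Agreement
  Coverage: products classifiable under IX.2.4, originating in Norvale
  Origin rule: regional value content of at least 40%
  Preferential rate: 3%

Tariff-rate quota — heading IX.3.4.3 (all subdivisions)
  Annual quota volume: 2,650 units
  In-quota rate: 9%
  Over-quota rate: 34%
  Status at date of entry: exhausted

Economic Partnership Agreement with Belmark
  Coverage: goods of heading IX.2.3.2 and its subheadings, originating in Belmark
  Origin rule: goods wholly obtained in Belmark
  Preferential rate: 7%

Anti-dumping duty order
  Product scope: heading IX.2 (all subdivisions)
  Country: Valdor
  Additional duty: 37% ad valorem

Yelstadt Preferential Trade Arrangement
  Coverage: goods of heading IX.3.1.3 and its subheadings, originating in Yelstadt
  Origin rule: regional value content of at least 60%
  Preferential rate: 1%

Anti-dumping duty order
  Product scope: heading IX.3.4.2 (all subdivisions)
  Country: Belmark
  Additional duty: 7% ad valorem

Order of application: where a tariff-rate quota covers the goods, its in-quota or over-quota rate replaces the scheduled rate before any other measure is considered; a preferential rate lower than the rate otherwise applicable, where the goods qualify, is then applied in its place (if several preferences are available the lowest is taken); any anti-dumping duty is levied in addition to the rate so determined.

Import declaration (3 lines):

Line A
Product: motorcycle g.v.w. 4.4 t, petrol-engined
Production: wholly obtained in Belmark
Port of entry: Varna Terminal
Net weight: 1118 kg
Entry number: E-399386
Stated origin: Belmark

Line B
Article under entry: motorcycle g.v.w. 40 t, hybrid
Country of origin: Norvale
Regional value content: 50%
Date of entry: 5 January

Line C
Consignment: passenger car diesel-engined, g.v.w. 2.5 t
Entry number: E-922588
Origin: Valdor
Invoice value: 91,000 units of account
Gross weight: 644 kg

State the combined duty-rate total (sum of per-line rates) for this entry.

56%

Line A: motorcycle → IX.2; petrol-engined → IX.2.2; g.v.w. 4.4 t → IX.2.2.2. Scheduled 18%. Belmark agreement on IX.2.1.2: IX.2.2.2 not covered; Belmark agreement on IX.2.3.2: IX.2.2.2 not covered. → 18%.
Line B: motorcycle → IX.2; hybrid → IX.2.4; g.v.w. 40 t → IX.2.4.2. Scheduled 27%. Norvale agreement on IX.2.4: RVC ≥ 40% → 3% available; preferential 3%. → 3%.
Line C: passenger car → IX.3; diesel-engined → IX.3.1; g.v.w. 2.5 t → IX.3.1.3. Scheduled 35%. No special measure applies. → 35%.
Sum: 18% + 3% + 35% = 56%.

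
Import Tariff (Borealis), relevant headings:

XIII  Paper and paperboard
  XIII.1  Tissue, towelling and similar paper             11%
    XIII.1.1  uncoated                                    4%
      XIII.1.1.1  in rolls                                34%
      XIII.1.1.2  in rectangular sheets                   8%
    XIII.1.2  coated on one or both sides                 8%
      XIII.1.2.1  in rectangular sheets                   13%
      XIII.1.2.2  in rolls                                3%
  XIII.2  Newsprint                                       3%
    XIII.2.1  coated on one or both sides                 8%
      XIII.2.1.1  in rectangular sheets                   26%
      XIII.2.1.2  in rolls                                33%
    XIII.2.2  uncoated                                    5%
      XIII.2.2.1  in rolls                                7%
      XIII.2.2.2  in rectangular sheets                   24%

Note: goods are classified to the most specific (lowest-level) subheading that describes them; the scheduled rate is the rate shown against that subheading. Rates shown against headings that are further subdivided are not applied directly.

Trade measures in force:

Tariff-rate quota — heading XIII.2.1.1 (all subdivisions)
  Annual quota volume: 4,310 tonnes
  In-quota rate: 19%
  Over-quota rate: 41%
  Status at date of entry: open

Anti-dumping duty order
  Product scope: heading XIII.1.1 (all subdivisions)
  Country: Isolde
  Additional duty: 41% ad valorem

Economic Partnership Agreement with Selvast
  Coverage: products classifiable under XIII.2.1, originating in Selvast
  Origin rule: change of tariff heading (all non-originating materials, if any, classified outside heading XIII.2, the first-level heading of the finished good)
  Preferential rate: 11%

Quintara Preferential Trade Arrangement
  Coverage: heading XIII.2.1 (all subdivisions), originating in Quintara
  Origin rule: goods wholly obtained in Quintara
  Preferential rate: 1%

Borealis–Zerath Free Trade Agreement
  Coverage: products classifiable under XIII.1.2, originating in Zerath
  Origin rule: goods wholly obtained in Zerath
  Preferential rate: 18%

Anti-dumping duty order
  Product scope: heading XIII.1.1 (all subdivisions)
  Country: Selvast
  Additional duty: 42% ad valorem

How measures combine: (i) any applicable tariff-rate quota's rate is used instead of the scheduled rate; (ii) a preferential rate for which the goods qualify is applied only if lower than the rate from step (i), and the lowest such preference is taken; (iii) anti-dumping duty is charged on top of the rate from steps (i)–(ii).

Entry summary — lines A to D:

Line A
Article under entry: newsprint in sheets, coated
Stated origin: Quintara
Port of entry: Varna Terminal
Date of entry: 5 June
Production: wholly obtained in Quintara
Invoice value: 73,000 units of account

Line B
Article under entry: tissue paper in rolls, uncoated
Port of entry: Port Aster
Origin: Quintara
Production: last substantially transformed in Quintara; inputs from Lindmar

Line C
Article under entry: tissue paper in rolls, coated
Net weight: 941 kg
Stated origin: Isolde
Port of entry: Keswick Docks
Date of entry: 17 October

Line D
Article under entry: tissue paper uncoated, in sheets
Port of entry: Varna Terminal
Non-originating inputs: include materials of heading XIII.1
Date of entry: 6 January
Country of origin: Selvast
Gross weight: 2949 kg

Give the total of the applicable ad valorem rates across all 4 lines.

88%

Line A: newsprint → XIII.2; coated → XIII.2.1; in sheets → XIII.2.1.1. Scheduled 26%. quota on XIII.2.1.1 open → in-quota 19%; Quintara agreement on XIII.2.1: wholly obtained → 1% available; preferential 1%. → 1%.
Line B: tissue paper → XIII.1; uncoated → XIII.1.1; in rolls → XIII.1.1.1. Scheduled 34%. Quintara agreement on XIII.2.1: XIII.1.1.1 not covered. → 34%.
Line C: tissue paper → XIII.1; coated → XIII.1.2; in rolls → XIII.1.2.2. Scheduled 3%. No special measure applies. → 3%.
Line D: tissue paper → XIII.1; uncoated → XIII.1.1; in sheets → XIII.1.1.2. Scheduled 8%. Selvast agreement on XIII.2.1: XIII.1.1.2 not covered; anti-dumping (Selvast, XIII.1.1): +42%; total 8% + 42% = 50%. → 50%.
Sum: 1% + 34% + 3% + 50% = 88%.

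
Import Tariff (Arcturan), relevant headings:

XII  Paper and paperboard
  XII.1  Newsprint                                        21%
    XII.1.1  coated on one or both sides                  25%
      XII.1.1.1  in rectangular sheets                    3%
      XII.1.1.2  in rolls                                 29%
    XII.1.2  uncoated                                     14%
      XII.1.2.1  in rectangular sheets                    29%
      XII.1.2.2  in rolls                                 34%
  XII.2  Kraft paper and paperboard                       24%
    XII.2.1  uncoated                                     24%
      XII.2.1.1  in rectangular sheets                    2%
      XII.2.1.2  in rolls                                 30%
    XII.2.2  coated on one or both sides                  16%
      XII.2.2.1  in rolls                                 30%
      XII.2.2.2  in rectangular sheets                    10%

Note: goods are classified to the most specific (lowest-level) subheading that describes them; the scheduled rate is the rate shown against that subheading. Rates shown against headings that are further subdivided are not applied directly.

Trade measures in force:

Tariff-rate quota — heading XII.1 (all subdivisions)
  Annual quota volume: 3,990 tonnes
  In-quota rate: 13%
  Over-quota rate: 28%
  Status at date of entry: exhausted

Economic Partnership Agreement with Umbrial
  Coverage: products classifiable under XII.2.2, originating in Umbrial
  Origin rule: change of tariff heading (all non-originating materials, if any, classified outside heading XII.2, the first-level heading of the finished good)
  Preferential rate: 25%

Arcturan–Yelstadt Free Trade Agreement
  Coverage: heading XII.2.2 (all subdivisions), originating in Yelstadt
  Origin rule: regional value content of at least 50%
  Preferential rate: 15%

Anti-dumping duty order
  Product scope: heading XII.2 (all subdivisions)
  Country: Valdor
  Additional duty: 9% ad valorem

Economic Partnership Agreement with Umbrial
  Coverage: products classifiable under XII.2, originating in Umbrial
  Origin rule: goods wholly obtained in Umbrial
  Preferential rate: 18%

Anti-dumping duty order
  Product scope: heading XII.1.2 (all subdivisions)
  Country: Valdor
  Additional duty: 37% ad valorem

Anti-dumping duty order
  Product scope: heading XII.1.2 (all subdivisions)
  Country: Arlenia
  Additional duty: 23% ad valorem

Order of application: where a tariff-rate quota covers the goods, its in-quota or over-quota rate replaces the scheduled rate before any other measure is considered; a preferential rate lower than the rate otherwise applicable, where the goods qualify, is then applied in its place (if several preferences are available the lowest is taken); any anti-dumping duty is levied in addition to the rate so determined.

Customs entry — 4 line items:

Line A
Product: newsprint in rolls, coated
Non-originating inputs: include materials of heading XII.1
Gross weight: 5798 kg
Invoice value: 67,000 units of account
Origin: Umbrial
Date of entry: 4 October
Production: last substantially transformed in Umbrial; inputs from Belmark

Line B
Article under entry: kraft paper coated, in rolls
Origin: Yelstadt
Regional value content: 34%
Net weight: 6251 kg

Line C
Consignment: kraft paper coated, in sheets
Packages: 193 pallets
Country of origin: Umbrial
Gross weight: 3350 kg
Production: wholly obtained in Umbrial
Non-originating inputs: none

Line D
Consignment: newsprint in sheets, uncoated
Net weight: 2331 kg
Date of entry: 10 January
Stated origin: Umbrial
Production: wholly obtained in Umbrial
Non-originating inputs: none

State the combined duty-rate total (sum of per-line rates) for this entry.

96%

Line A: newsprint → XII.1; coated → XII.1.1; in rolls → XII.1.1.2. Scheduled 29%. quota on XII.1 exhausted → over-quota 28%; Umbrial agreement on XII.2.2: XII.1.1.2 not covered; Umbrial agreement on XII.2: XII.1.1.2 not covered. → 28%.
Line B: kraft paper → XII.2; coated → XII.2.2; in rolls → XII.2.2.1. Scheduled 30%. Yelstadt agreement on XII.2.2: RVC < 50%. → 30%.
Line C: kraft paper → XII.2; coated → XII.2.2; in sheets → XII.2.2.2. Scheduled 10%. Umbrial agreement on XII.2.2: CTH met → 25% available; Umbrial agreement on XII.2: wholly obtained → 18% available; preference 18% not lower than 10% → no reduction. → 10%.
Line D: newsprint → XII.1; uncoated → XII.1.2; in sheets → XII.1.2.1. Scheduled 29%. quota on XII.1 exhausted → over-quota 28%; Umbrial agreement on XII.2.2: XII.1.2.1 not covered; Umbrial agreement on XII.2: XII.1.2.1 not covered. → 28%.
Sum: 28% + 30% + 10% + 28% = 96%.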